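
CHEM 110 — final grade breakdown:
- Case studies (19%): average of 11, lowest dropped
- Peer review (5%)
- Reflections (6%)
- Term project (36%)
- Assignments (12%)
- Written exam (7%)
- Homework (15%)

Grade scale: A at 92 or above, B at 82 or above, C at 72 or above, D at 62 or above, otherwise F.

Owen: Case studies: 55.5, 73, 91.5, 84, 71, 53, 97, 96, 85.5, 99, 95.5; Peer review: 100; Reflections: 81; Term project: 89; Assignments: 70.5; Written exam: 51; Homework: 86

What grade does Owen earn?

B

Case studies: drop 53 → average of remaining 10 = 848/10 = 84.8
Weighted total:
  Case studies 84.8 × 0.19 = 16.112
  Peer review 100 × 0.05 = 5
  Reflections 81 × 0.06 = 4.86
  Term project 89 × 0.36 = 32.04
  Assignments 70.5 × 0.12 = 8.46
  Written exam 51 × 0.07 = 3.57
  Homework 86 × 0.15 = 12.9
Sum = 82.942
82.942 is ≥ 82 and < 92 → B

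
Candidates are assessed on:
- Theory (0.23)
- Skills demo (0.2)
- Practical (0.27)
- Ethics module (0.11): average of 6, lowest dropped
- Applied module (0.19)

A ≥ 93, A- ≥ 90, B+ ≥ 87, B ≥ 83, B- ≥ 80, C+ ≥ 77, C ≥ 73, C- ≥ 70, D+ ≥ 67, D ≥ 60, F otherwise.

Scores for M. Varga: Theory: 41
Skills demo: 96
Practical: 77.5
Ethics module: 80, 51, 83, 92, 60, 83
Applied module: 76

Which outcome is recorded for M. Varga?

Ethics module: drop 51 → average of remaining 5 = 398/5 = 79.6
Weighted total:
  Theory 41 × 0.23 = 9.43
  Skills demo 96 × 0.2 = 19.2
  Practical 77.5 × 0.27 = 20.925
  Ethics module 79.6 × 0.11 = 8.756
  Applied module 76 × 0.19 = 14.44
Sum = 72.751
72.751 is ≥ 70 and < 73 → C-

C-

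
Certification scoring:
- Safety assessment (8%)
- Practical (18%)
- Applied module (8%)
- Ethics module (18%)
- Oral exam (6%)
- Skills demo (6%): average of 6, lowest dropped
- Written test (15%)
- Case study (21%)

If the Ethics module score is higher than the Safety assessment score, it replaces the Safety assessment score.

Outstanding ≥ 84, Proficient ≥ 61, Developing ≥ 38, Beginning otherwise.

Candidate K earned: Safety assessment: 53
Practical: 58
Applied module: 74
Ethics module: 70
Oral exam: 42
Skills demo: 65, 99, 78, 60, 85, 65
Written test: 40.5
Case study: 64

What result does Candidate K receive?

Proficient

Skills demo: drop 60 → average of remaining 5 = 392/5 = 78.4
Ethics module (70) > Safety assessment (53), so Safety assessment counts as 70.
Weighted total:
  Safety assessment 70 × 0.08 = 5.6
  Practical 58 × 0.18 = 10.44
  Applied module 74 × 0.08 = 5.92
  Ethics module 70 × 0.18 = 12.6
  Oral exam 42 × 0.06 = 2.52
  Skills demo 78.4 × 0.06 = 4.704
  Written test 40.5 × 0.15 = 6.075
  Case study 64 × 0.21 = 13.44
Sum = 61.299
61.299 is ≥ 61 and < 84 → Proficient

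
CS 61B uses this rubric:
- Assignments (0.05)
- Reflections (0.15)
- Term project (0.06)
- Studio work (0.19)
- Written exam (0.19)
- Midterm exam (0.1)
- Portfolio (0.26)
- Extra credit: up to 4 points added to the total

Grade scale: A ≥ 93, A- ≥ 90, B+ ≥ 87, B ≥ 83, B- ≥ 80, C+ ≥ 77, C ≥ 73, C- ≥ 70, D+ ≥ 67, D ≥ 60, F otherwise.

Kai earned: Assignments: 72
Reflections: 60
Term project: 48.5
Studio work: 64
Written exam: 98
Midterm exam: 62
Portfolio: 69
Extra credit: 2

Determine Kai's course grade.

C-

Weighted total:
  Assignments 72 × 0.05 = 3.6
  Reflections 60 × 0.15 = 9
  Term project 48.5 × 0.06 = 2.91
  Studio work 64 × 0.19 = 12.16
  Written exam 98 × 0.19 = 18.62
  Midterm exam 62 × 0.1 = 6.2
  Portfolio 69 × 0.26 = 17.94
Sum = 70.43
Extra credit: 70.43 + 2 = 72.43
72.43 is ≥ 70 and < 73 → C-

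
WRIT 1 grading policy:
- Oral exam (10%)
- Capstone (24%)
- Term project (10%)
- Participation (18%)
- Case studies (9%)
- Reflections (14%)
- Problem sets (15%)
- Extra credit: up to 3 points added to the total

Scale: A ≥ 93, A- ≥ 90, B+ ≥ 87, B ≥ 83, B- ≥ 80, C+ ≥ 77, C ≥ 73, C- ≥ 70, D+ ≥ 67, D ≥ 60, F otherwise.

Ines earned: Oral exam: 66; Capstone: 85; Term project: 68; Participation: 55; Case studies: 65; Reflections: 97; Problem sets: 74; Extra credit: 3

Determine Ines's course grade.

Weighted total:
  Oral exam 66 × 0.1 = 6.6
  Capstone 85 × 0.24 = 20.4
  Term project 68 × 0.1 = 6.8
  Participation 55 × 0.18 = 9.9
  Case studies 65 × 0.09 = 5.85
  Reflections 97 × 0.14 = 13.58
  Problem sets 74 × 0.15 = 11.1
Sum = 74.23
Extra credit: 74.23 + 3 = 77.23
77.23 is ≥ 77 and < 80 → C+

C+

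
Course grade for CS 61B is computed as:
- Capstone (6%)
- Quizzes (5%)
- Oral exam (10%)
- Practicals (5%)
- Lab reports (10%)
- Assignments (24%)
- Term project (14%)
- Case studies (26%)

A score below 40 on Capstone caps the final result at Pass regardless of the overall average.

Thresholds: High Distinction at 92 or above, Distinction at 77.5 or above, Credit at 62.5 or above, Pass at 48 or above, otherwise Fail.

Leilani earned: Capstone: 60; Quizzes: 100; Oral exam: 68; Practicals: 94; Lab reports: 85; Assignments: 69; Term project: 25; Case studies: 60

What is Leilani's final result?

Capstone score 60 ≥ 40: minimum met.
Weighted total:
  Capstone 60 × 0.06 = 3.6
  Quizzes 100 × 0.05 = 5
  Oral exam 68 × 0.1 = 6.8
  Practicals 94 × 0.05 = 4.7
  Lab reports 85 × 0.1 = 8.5
  Assignments 69 × 0.24 = 16.56
  Term project 25 × 0.14 = 3.5
  Case studies 60 × 0.26 = 15.6
Sum = 64.26
64.26 is ≥ 62.5 and < 77.5 → Credit

Credit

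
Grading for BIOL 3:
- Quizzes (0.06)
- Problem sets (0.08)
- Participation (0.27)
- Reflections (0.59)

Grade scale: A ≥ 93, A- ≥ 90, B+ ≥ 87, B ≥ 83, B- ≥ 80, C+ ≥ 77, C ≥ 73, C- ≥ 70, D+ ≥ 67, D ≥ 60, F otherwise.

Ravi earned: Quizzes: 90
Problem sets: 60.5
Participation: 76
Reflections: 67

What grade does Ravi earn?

C-

Weighted total:
  Quizzes 90 × 0.06 = 5.4
  Problem sets 60.5 × 0.08 = 4.84
  Participation 76 × 0.27 = 20.52
  Reflections 67 × 0.59 = 39.53
Sum = 70.29
70.29 is ≥ 70 and < 73 → C-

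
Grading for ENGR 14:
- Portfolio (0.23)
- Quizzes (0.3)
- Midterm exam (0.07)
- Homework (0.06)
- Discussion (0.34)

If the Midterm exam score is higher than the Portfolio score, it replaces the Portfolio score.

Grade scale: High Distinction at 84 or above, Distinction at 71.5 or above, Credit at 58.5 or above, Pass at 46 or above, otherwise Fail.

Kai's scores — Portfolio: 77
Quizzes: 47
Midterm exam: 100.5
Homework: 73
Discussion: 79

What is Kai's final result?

Midterm exam (100.5) > Portfolio (77), so Portfolio counts as 100.5.
Weighted total:
  Portfolio 100.5 × 0.23 = 23.115
  Quizzes 47 × 0.3 = 14.1
  Midterm exam 100.5 × 0.07 = 7.035
  Homework 73 × 0.06 = 4.38
  Discussion 79 × 0.34 = 26.86
Sum = 75.49
75.49 is ≥ 71.5 and < 84 → Distinction

Distinction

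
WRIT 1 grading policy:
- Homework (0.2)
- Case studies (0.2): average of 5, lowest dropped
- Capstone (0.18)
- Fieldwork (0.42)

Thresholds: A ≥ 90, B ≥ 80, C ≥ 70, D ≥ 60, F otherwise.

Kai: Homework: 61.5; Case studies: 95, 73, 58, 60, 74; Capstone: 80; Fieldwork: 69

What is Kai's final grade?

C

Case studies: drop 58 → average of remaining 4 = 302/4 = 75.5
Weighted total:
  Homework 61.5 × 0.2 = 12.3
  Case studies 75.5 × 0.2 = 15.1
  Capstone 80 × 0.18 = 14.4
  Fieldwork 69 × 0.42 = 28.98
Sum = 70.78
70.78 is ≥ 70 and < 80 → C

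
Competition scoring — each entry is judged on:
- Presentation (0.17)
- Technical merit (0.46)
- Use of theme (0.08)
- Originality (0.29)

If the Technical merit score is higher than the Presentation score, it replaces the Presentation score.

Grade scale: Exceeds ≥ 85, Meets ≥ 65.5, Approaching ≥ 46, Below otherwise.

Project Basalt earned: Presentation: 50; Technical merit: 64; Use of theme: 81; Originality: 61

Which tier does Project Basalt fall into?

Technical merit (64) > Presentation (50), so Presentation counts as 64.
Weighted total:
  Presentation 64 × 0.17 = 10.88
  Technical merit 64 × 0.46 = 29.44
  Use of theme 81 × 0.08 = 6.48
  Originality 61 × 0.29 = 17.69
Sum = 64.49
64.49 is ≥ 46 and < 65.5 → Approaching

Approaching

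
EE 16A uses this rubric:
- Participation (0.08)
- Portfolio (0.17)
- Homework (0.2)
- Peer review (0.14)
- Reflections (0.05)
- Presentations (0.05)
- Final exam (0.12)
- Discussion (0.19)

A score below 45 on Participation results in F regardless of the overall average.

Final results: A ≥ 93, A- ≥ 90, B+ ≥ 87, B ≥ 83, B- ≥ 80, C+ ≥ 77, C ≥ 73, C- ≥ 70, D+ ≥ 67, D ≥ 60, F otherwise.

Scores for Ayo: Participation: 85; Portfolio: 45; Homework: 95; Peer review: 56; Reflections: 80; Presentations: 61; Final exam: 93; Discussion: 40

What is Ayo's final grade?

Participation score 85 ≥ 45: minimum met.
Weighted total:
  Participation 85 × 0.08 = 6.8
  Portfolio 45 × 0.17 = 7.65
  Homework 95 × 0.2 = 19
  Peer review 56 × 0.14 = 7.84
  Reflections 80 × 0.05 = 4
  Presentations 61 × 0.05 = 3.05
  Final exam 93 × 0.12 = 11.16
  Discussion 40 × 0.19 = 7.6
Sum = 67.1
67.1 is ≥ 67 and < 70 → D+

D+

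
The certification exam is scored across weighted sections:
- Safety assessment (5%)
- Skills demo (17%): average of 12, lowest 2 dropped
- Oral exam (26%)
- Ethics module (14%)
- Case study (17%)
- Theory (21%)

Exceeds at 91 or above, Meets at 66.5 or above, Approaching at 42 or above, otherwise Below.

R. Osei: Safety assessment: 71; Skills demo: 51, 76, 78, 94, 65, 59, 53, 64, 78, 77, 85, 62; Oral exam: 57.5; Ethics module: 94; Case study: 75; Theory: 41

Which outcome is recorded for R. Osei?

Approaching

Skills demo: drop 51, 53 → average of remaining 10 = 738/10 = 73.8
Weighted total:
  Safety assessment 71 × 0.05 = 3.55
  Skills demo 73.8 × 0.17 = 12.546
  Oral exam 57.5 × 0.26 = 14.95
  Ethics module 94 × 0.14 = 13.16
  Case study 75 × 0.17 = 12.75
  Theory 41 × 0.21 = 8.61
Sum = 65.566
65.566 is ≥ 42 and < 66.5 → Approaching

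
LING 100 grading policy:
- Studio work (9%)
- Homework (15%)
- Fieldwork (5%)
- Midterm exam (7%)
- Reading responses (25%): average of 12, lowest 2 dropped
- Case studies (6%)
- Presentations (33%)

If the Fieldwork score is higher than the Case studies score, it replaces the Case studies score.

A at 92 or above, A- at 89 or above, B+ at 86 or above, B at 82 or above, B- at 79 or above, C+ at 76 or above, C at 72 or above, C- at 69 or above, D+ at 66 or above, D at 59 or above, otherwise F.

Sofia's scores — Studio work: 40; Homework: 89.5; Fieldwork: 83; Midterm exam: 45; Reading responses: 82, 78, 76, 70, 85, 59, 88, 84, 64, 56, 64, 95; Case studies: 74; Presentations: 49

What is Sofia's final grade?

D

Reading responses: drop 56, 59 → average of remaining 10 = 786/10 = 78.6
Fieldwork (83) > Case studies (74), so Case studies counts as 83.
Weighted total:
  Studio work 40 × 0.09 = 3.6
  Homework 89.5 × 0.15 = 13.425
  Fieldwork 83 × 0.05 = 4.15
  Midterm exam 45 × 0.07 = 3.15
  Reading responses 78.6 × 0.25 = 19.65
  Case studies 83 × 0.06 = 4.98
  Presentations 49 × 0.33 = 16.17
Sum = 65.125
65.125 is ≥ 59 and < 66 → D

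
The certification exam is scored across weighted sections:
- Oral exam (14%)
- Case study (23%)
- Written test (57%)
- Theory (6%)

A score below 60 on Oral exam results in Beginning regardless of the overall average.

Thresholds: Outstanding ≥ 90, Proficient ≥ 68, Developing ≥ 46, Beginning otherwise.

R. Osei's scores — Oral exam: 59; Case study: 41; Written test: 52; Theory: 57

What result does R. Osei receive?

Oral exam score 59 < 60: minimum not met.
Weighted total:
  Oral exam 59 × 0.14 = 8.26
  Case study 41 × 0.23 = 9.43
  Written test 52 × 0.57 = 29.64
  Theory 57 × 0.06 = 3.42
Sum = 50.75
Because the Oral exam minimum was not met, the result is Beginning.

Beginning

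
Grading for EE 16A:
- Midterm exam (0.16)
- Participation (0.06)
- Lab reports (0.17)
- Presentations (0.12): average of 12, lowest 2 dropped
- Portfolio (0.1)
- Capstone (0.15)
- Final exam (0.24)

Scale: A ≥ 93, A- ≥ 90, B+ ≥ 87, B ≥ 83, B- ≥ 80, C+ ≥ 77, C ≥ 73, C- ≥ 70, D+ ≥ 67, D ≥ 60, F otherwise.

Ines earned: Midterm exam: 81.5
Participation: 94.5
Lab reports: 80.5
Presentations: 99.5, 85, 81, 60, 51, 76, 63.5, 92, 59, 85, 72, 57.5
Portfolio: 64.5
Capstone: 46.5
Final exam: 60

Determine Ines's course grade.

D+

Presentations: drop 51, 57.5 → average of remaining 10 = 773/10 = 77.3
Weighted total:
  Midterm exam 81.5 × 0.16 = 13.04
  Participation 94.5 × 0.06 = 5.67
  Lab reports 80.5 × 0.17 = 13.685
  Presentations 77.3 × 0.12 = 9.276
  Portfolio 64.5 × 0.1 = 6.45
  Capstone 46.5 × 0.15 = 6.975
  Final exam 60 × 0.24 = 14.4
Sum = 69.496
69.496 is ≥ 67 and < 70 → D+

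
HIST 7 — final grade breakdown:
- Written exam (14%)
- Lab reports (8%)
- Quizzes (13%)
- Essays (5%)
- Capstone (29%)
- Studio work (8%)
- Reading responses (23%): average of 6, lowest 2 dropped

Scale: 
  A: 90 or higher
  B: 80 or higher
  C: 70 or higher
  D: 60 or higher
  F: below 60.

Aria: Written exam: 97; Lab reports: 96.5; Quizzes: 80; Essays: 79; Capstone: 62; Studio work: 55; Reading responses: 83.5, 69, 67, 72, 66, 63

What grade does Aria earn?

C

Reading responses: drop 63, 66 → average of remaining 4 = 291.5/4 = 72.875
Weighted total:
  Written exam 97 × 0.14 = 13.58
  Lab reports 96.5 × 0.08 = 7.72
  Quizzes 80 × 0.13 = 10.4
  Essays 79 × 0.05 = 3.95
  Capstone 62 × 0.29 = 17.98
  Studio work 55 × 0.08 = 4.4
  Reading responses 72.875 × 0.23 = 16.76125
Sum = 74.79125
74.79125 is ≥ 70 and < 80 → C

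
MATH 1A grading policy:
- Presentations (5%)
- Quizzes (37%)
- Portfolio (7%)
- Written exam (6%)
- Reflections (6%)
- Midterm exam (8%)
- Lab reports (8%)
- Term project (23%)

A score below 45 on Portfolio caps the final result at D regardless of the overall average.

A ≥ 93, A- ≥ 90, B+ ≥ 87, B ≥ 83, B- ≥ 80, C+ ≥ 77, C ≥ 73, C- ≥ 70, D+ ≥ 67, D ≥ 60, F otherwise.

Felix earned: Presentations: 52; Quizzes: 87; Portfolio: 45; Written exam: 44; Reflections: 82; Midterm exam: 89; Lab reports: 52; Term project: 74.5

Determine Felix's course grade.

Portfolio score 45 ≥ 45: minimum met.
Weighted total:
  Presentations 52 × 0.05 = 2.6
  Quizzes 87 × 0.37 = 32.19
  Portfolio 45 × 0.07 = 3.15
  Written exam 44 × 0.06 = 2.64
  Reflections 82 × 0.06 = 4.92
  Midterm exam 89 × 0.08 = 7.12
  Lab reports 52 × 0.08 = 4.16
  Term project 74.5 × 0.23 = 17.135
Sum = 73.915
73.915 is ≥ 73 and < 77 → C

C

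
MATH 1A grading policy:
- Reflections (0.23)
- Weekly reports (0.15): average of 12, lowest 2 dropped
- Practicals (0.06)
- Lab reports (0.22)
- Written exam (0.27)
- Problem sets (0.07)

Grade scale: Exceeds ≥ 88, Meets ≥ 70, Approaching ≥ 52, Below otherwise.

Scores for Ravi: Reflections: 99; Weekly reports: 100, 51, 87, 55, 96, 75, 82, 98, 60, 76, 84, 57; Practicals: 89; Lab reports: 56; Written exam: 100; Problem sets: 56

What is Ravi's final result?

Meets

Weekly reports: drop 51, 55 → average of remaining 10 = 815/10 = 81.5
Weighted total:
  Reflections 99 × 0.23 = 22.77
  Weekly reports 81.5 × 0.15 = 12.225
  Practicals 89 × 0.06 = 5.34
  Lab reports 56 × 0.22 = 12.32
  Written exam 100 × 0.27 = 27
  Problem sets 56 × 0.07 = 3.92
Sum = 83.575
83.575 is ≥ 70 and < 88 → Meets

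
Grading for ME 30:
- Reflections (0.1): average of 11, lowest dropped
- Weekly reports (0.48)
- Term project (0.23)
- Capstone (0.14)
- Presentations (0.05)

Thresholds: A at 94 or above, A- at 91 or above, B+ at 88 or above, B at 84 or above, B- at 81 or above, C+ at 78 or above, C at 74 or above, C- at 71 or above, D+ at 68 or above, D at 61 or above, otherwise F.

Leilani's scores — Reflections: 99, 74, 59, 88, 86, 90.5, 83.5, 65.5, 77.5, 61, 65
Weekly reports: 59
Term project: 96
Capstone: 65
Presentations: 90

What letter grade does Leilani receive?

Reflections: drop 59 → average of remaining 10 = 790/10 = 79
Weighted total:
  Reflections 79 × 0.1 = 7.9
  Weekly reports 59 × 0.48 = 28.32
  Term project 96 × 0.23 = 22.08
  Capstone 65 × 0.14 = 9.1
  Presentations 90 × 0.05 = 4.5
Sum = 71.9
71.9 is ≥ 71 and < 74 → C-

C-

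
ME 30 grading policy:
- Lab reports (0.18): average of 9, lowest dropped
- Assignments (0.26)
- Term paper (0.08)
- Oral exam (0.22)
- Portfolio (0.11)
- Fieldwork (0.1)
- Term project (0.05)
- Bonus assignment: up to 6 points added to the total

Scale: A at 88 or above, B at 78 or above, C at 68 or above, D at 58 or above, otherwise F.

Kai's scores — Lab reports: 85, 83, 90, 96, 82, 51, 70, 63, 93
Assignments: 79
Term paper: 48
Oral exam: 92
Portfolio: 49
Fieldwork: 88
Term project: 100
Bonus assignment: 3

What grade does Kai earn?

Lab reports: drop 51 → average of remaining 8 = 662/8 = 82.75
Weighted total:
  Lab reports 82.75 × 0.18 = 14.895
  Assignments 79 × 0.26 = 20.54
  Term paper 48 × 0.08 = 3.84
  Oral exam 92 × 0.22 = 20.24
  Portfolio 49 × 0.11 = 5.39
  Fieldwork 88 × 0.1 = 8.8
  Term project 100 × 0.05 = 5
Sum = 78.705
Bonus assignment: 78.705 + 3 = 81.705
81.705 is ≥ 78 and < 88 → B

B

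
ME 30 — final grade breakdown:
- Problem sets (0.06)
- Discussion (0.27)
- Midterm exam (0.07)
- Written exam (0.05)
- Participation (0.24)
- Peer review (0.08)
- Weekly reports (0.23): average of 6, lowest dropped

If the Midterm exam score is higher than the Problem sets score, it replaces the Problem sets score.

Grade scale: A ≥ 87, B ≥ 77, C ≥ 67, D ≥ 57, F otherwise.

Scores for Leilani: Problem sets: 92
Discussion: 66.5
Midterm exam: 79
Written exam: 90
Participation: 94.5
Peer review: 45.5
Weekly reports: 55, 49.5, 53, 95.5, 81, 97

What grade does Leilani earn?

Weekly reports: drop 49.5 → average of remaining 5 = 381.5/5 = 76.3
Midterm exam (79) ≤ Problem sets (92), so Problem sets stays at 92.
Weighted total:
  Problem sets 92 × 0.06 = 5.52
  Discussion 66.5 × 0.27 = 17.955
  Midterm exam 79 × 0.07 = 5.53
  Written exam 90 × 0.05 = 4.5
  Participation 94.5 × 0.24 = 22.68
  Peer review 45.5 × 0.08 = 3.64
  Weekly reports 76.3 × 0.23 = 17.549
Sum = 77.374
77.374 is ≥ 77 and < 87 → B

B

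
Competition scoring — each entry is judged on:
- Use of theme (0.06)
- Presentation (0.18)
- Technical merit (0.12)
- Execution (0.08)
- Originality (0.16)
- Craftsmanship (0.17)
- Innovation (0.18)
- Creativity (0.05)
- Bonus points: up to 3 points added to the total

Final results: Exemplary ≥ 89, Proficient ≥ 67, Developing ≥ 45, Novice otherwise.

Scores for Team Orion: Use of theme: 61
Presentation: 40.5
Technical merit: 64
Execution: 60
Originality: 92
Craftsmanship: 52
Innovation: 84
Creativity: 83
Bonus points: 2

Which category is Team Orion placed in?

Proficient

Weighted total:
  Use of theme 61 × 0.06 = 3.66
  Presentation 40.5 × 0.18 = 7.29
  Technical merit 64 × 0.12 = 7.68
  Execution 60 × 0.08 = 4.8
  Originality 92 × 0.16 = 14.72
  Craftsmanship 52 × 0.17 = 8.84
  Innovation 84 × 0.18 = 15.12
  Creativity 83 × 0.05 = 4.15
Sum = 66.26
Bonus points: 66.26 + 2 = 68.26
68.26 is ≥ 67 and < 89 → Proficient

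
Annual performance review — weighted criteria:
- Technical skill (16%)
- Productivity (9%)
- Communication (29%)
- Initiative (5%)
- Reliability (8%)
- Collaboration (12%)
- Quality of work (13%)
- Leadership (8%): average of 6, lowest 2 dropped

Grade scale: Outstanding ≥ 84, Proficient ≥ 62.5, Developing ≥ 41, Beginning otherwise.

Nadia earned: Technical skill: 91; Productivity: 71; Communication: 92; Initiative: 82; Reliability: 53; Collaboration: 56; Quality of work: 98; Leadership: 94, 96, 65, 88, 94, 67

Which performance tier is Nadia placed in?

Proficient

Leadership: drop 65, 67 → average of remaining 4 = 372/4 = 93
Weighted total:
  Technical skill 91 × 0.16 = 14.56
  Productivity 71 × 0.09 = 6.39
  Communication 92 × 0.29 = 26.68
  Initiative 82 × 0.05 = 4.1
  Reliability 53 × 0.08 = 4.24
  Collaboration 56 × 0.12 = 6.72
  Quality of work 98 × 0.13 = 12.74
  Leadership 93 × 0.08 = 7.44
Sum = 82.87
82.87 is ≥ 62.5 and < 84 → Proficient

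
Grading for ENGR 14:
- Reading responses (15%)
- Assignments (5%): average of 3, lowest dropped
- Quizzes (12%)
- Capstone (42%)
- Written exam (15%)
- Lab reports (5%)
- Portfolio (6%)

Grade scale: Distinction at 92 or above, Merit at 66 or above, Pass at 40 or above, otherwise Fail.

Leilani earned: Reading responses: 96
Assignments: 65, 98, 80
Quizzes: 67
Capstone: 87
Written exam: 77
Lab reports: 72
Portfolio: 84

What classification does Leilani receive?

Assignments: drop 65 → average of remaining 2 = 178/2 = 89
Weighted total:
  Reading responses 96 × 0.15 = 14.4
  Assignments 89 × 0.05 = 4.45
  Quizzes 67 × 0.12 = 8.04
  Capstone 87 × 0.42 = 36.54
  Written exam 77 × 0.15 = 11.55
  Lab reports 72 × 0.05 = 3.6
  Portfolio 84 × 0.06 = 5.04
Sum = 83.62
83.62 is ≥ 66 and < 92 → Merit

Merit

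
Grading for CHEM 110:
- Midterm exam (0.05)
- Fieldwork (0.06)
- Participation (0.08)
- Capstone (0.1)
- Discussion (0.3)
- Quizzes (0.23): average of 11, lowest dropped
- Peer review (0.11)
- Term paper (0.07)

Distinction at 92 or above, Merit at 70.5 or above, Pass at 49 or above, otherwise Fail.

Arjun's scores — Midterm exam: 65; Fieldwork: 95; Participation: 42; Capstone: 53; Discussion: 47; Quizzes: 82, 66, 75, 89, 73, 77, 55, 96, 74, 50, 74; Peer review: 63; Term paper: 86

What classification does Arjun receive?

Pass

Quizzes: drop 50 → average of remaining 10 = 761/10 = 76.1
Weighted total:
  Midterm exam 65 × 0.05 = 3.25
  Fieldwork 95 × 0.06 = 5.7
  Participation 42 × 0.08 = 3.36
  Capstone 53 × 0.1 = 5.3
  Discussion 47 × 0.3 = 14.1
  Quizzes 76.1 × 0.23 = 17.503
  Peer review 63 × 0.11 = 6.93
  Term paper 86 × 0.07 = 6.02
Sum = 62.163
62.163 is ≥ 49 and < 70.5 → Pass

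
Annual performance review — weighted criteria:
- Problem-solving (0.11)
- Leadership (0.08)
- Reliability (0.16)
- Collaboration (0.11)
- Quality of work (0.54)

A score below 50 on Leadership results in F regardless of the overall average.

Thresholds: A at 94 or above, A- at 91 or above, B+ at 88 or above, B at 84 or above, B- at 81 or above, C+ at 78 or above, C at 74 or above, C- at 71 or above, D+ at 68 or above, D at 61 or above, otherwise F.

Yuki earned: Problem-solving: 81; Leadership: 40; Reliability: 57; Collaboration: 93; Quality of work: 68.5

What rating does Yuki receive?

F

Leadership score 40 < 50: minimum not met.
Weighted total:
  Problem-solving 81 × 0.11 = 8.91
  Leadership 40 × 0.08 = 3.2
  Reliability 57 × 0.16 = 9.12
  Collaboration 93 × 0.11 = 10.23
  Quality of work 68.5 × 0.54 = 36.99
Sum = 68.45
Because the Leadership minimum was not met, the result is F.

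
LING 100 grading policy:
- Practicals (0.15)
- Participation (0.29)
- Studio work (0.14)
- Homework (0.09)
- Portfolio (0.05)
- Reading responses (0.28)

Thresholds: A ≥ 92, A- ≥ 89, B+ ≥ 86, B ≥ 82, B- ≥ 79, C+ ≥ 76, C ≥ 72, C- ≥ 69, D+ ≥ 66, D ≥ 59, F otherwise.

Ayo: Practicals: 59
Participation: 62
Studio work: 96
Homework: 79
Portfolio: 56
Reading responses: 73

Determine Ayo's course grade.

Weighted total:
  Practicals 59 × 0.15 = 8.85
  Participation 62 × 0.29 = 17.98
  Studio work 96 × 0.14 = 13.44
  Homework 79 × 0.09 = 7.11
  Portfolio 56 × 0.05 = 2.8
  Reading responses 73 × 0.28 = 20.44
Sum = 70.62
70.62 is ≥ 69 and < 72 → C-

C-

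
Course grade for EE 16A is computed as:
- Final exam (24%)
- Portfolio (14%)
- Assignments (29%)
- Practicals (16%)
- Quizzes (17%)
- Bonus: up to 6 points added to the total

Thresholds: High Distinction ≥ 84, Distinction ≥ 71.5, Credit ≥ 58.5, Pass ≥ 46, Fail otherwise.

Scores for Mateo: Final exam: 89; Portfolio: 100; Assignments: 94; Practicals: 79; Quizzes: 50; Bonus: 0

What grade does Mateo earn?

Distinction

Weighted total:
  Final exam 89 × 0.24 = 21.36
  Portfolio 100 × 0.14 = 14
  Assignments 94 × 0.29 = 27.26
  Practicals 79 × 0.16 = 12.64
  Quizzes 50 × 0.17 = 8.5
Sum = 83.76
Bonus: 83.76 + 0 = 83.76
83.76 is ≥ 71.5 and < 84 → Distinction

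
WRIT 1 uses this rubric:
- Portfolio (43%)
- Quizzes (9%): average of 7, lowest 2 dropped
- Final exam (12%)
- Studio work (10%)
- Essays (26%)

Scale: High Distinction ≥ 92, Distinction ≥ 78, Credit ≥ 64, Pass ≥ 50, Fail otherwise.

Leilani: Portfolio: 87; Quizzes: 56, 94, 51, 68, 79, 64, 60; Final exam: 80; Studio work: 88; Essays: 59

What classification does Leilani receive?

Quizzes: drop 51, 56 → average of remaining 5 = 365/5 = 73
Weighted total:
  Portfolio 87 × 0.43 = 37.41
  Quizzes 73 × 0.09 = 6.57
  Final exam 80 × 0.12 = 9.6
  Studio work 88 × 0.1 = 8.8
  Essays 59 × 0.26 = 15.34
Sum = 77.72
77.72 is ≥ 64 and < 78 → Credit

Credit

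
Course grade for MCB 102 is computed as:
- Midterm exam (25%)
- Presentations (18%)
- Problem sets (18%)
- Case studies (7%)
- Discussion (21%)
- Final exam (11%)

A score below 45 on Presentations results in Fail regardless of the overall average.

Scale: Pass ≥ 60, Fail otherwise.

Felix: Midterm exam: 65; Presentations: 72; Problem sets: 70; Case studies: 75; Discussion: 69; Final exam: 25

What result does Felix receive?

Presentations score 72 ≥ 45: minimum met.
Weighted total:
  Midterm exam 65 × 0.25 = 16.25
  Presentations 72 × 0.18 = 12.96
  Problem sets 70 × 0.18 = 12.6
  Case studies 75 × 0.07 = 5.25
  Discussion 69 × 0.21 = 14.49
  Final exam 25 × 0.11 = 2.75
Sum = 64.3
64.3 ≥ 60 → Pass

Pass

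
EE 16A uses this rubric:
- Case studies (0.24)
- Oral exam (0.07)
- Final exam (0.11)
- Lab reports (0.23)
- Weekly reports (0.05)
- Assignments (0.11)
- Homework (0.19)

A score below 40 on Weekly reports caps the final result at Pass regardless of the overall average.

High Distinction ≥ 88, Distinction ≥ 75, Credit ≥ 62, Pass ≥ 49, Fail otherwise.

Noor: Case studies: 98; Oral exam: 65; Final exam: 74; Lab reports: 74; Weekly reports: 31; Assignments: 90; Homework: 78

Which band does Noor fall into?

Pass

Weekly reports score 31 < 40: minimum not met.
Weighted total:
  Case studies 98 × 0.24 = 23.52
  Oral exam 65 × 0.07 = 4.55
  Final exam 74 × 0.11 = 8.14
  Lab reports 74 × 0.23 = 17.02
  Weekly reports 31 × 0.05 = 1.55
  Assignments 90 × 0.11 = 9.9
  Homework 78 × 0.19 = 14.82
Sum = 79.5
79.5 would be Distinction; cap at Pass applies → Pass.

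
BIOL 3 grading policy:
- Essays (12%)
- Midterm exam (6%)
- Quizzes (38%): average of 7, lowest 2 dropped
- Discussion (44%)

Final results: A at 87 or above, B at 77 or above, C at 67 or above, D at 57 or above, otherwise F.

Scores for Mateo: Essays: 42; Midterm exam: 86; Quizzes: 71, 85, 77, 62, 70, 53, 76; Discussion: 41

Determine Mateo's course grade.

Quizzes: drop 53, 62 → average of remaining 5 = 379/5 = 75.8
Weighted total:
  Essays 42 × 0.12 = 5.04
  Midterm exam 86 × 0.06 = 5.16
  Quizzes 75.8 × 0.38 = 28.804
  Discussion 41 × 0.44 = 18.04
Sum = 57.044
57.044 is ≥ 57 and < 67 → D

D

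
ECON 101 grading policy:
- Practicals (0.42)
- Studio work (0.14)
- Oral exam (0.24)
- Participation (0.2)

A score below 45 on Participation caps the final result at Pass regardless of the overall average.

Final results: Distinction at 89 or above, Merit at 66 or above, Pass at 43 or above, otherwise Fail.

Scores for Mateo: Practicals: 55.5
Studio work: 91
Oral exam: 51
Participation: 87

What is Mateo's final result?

Pass

Participation score 87 ≥ 45: minimum met.
Weighted total:
  Practicals 55.5 × 0.42 = 23.31
  Studio work 91 × 0.14 = 12.74
  Oral exam 51 × 0.24 = 12.24
  Participation 87 × 0.2 = 17.4
Sum = 65.69
65.69 is ≥ 43 and < 66 → Pass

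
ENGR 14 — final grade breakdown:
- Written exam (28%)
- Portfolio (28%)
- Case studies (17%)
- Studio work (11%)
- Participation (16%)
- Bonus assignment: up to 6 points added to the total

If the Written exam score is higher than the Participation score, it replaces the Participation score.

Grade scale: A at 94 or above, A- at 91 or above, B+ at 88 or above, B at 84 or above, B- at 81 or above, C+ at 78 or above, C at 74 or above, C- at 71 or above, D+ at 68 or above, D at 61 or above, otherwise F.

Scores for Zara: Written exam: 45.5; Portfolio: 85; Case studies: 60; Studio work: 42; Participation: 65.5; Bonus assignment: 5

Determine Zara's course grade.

Written exam (45.5) ≤ Participation (65.5), so Participation stays at 65.5.
Weighted total:
  Written exam 45.5 × 0.28 = 12.74
  Portfolio 85 × 0.28 = 23.8
  Case studies 60 × 0.17 = 10.2
  Studio work 42 × 0.11 = 4.62
  Participation 65.5 × 0.16 = 10.48
Sum = 61.84
Bonus assignment: 61.84 + 5 = 66.84
66.84 is ≥ 61 and < 68 → D

D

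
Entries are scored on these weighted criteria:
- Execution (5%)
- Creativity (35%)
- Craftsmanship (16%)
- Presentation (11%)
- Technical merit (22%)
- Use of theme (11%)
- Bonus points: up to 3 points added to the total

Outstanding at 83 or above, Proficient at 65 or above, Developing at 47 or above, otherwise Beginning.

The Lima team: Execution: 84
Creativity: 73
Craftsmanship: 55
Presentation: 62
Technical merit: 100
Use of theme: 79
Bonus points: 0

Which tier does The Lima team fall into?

Weighted total:
  Execution 84 × 0.05 = 4.2
  Creativity 73 × 0.35 = 25.55
  Craftsmanship 55 × 0.16 = 8.8
  Presentation 62 × 0.11 = 6.82
  Technical merit 100 × 0.22 = 22
  Use of theme 79 × 0.11 = 8.69
Sum = 76.06
Bonus points: 76.06 + 0 = 76.06
76.06 is ≥ 65 and < 83 → Proficient

Proficient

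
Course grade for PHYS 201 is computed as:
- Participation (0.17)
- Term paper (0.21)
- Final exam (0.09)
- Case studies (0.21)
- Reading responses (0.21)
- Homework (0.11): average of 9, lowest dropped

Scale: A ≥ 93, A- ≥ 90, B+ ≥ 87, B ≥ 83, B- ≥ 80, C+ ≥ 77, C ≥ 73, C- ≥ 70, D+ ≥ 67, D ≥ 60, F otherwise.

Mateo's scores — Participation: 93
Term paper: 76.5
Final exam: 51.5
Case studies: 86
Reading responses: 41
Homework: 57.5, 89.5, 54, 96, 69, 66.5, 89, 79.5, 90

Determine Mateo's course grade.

Homework: drop 54 → average of remaining 8 = 637/8 = 79.625
Weighted total:
  Participation 93 × 0.17 = 15.81
  Term paper 76.5 × 0.21 = 16.065
  Final exam 51.5 × 0.09 = 4.635
  Case studies 86 × 0.21 = 18.06
  Reading responses 41 × 0.21 = 8.61
  Homework 79.625 × 0.11 = 8.75875
Sum = 71.93875
71.93875 is ≥ 70 and < 73 → C-

C-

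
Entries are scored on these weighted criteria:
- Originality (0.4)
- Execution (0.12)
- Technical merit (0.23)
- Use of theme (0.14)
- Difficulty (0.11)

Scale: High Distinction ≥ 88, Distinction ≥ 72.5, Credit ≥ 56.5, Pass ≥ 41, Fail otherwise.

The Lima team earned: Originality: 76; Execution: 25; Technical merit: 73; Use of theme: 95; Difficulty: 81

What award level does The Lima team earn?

Weighted total:
  Originality 76 × 0.4 = 30.4
  Execution 25 × 0.12 = 3
  Technical merit 73 × 0.23 = 16.79
  Use of theme 95 × 0.14 = 13.3
  Difficulty 81 × 0.11 = 8.91
Sum = 72.4
72.4 is ≥ 56.5 and < 72.5 → Credit

Credit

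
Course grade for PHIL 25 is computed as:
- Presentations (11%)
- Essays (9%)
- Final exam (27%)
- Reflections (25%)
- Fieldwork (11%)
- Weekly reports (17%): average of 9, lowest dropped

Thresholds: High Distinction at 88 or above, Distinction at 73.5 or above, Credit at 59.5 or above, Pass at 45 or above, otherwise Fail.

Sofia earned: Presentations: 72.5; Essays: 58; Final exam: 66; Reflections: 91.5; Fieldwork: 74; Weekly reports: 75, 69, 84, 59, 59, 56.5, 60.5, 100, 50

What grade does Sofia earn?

Weekly reports: drop 50 → average of remaining 8 = 563/8 = 70.375
Weighted total:
  Presentations 72.5 × 0.11 = 7.975
  Essays 58 × 0.09 = 5.22
  Final exam 66 × 0.27 = 17.82
  Reflections 91.5 × 0.25 = 22.875
  Fieldwork 74 × 0.11 = 8.14
  Weekly reports 70.375 × 0.17 = 11.96375
Sum = 73.99375
73.99375 is ≥ 73.5 and < 88 → Distinction

Distinction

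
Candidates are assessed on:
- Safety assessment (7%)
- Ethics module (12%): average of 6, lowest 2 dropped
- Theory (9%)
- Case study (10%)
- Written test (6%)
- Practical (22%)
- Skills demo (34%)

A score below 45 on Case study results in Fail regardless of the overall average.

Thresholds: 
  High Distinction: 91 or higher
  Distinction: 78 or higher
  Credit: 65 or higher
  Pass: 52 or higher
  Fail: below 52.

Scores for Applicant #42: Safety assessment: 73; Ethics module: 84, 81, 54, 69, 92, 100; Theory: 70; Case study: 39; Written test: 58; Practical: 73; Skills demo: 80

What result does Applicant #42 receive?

Fail

Ethics module: drop 54, 69 → average of remaining 4 = 357/4 = 89.25
Case study score 39 < 45: minimum not met.
Weighted total:
  Safety assessment 73 × 0.07 = 5.11
  Ethics module 89.25 × 0.12 = 10.71
  Theory 70 × 0.09 = 6.3
  Case study 39 × 0.1 = 3.9
  Written test 58 × 0.06 = 3.48
  Practical 73 × 0.22 = 16.06
  Skills demo 80 × 0.34 = 27.2
Sum = 72.76
Because the Case study minimum was not met, the result is Fail.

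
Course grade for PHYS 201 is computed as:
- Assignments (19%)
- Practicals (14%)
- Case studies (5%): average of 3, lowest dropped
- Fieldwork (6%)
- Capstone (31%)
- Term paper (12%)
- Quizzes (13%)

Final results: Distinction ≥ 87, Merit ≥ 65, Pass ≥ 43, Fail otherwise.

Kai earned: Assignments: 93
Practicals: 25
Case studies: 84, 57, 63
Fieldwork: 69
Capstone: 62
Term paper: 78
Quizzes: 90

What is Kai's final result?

Case studies: drop 57 → average of remaining 2 = 147/2 = 73.5
Weighted total:
  Assignments 93 × 0.19 = 17.67
  Practicals 25 × 0.14 = 3.5
  Case studies 73.5 × 0.05 = 3.675
  Fieldwork 69 × 0.06 = 4.14
  Capstone 62 × 0.31 = 19.22
  Term paper 78 × 0.12 = 9.36
  Quizzes 90 × 0.13 = 11.7
Sum = 69.265
69.265 is ≥ 65 and < 87 → Merit

Merit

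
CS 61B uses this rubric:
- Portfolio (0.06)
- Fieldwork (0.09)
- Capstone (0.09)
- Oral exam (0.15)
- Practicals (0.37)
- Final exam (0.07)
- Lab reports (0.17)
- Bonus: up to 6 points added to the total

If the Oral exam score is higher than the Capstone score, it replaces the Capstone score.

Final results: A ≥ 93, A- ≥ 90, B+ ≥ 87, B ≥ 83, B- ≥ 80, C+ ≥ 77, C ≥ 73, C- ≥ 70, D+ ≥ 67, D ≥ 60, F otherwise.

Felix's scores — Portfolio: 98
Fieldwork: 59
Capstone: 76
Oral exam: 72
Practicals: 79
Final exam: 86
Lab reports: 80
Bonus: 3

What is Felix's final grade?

Oral exam (72) ≤ Capstone (76), so Capstone stays at 76.
Weighted total:
  Portfolio 98 × 0.06 = 5.88
  Fieldwork 59 × 0.09 = 5.31
  Capstone 76 × 0.09 = 6.84
  Oral exam 72 × 0.15 = 10.8
  Practicals 79 × 0.37 = 29.23
  Final exam 86 × 0.07 = 6.02
  Lab reports 80 × 0.17 = 13.6
Sum = 77.68
Bonus: 77.68 + 3 = 80.68
80.68 is ≥ 80 and < 83 → B-

B-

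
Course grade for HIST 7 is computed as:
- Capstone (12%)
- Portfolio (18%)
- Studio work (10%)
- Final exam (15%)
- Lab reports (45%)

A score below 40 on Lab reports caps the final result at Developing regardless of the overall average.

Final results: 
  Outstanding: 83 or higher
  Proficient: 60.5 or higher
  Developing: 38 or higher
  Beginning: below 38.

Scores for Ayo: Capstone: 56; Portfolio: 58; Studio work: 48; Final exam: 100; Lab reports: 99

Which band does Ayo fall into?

Proficient

Lab reports score 99 ≥ 40: minimum met.
Weighted total:
  Capstone 56 × 0.12 = 6.72
  Portfolio 58 × 0.18 = 10.44
  Studio work 48 × 0.1 = 4.8
  Final exam 100 × 0.15 = 15
  Lab reports 99 × 0.45 = 44.55
Sum = 81.51
81.51 is ≥ 60.5 and < 83 → Proficient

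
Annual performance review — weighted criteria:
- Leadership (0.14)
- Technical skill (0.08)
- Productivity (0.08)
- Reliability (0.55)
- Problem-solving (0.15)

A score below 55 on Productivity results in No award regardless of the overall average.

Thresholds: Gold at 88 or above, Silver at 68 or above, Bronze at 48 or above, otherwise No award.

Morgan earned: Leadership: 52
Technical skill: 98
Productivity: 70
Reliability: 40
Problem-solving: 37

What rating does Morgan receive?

Productivity score 70 ≥ 55: minimum met.
Weighted total:
  Leadership 52 × 0.14 = 7.28
  Technical skill 98 × 0.08 = 7.84
  Productivity 70 × 0.08 = 5.6
  Reliability 40 × 0.55 = 22
  Problem-solving 37 × 0.15 = 5.55
Sum = 48.27
48.27 is ≥ 48 and < 68 → Bronze

Bronze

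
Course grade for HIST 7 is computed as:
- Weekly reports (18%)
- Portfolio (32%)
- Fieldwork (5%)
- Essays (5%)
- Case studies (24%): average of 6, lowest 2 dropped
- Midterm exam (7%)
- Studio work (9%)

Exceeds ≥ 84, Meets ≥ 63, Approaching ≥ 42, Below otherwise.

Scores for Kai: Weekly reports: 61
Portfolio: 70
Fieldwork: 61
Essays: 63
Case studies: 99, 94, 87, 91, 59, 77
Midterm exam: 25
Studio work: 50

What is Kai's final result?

Case studies: drop 59, 77 → average of remaining 4 = 371/4 = 92.75
Weighted total:
  Weekly reports 61 × 0.18 = 10.98
  Portfolio 70 × 0.32 = 22.4
  Fieldwork 61 × 0.05 = 3.05
  Essays 63 × 0.05 = 3.15
  Case studies 92.75 × 0.24 = 22.26
  Midterm exam 25 × 0.07 = 1.75
  Studio work 50 × 0.09 = 4.5
Sum = 68.09
68.09 is ≥ 63 and < 84 → Meets

Meets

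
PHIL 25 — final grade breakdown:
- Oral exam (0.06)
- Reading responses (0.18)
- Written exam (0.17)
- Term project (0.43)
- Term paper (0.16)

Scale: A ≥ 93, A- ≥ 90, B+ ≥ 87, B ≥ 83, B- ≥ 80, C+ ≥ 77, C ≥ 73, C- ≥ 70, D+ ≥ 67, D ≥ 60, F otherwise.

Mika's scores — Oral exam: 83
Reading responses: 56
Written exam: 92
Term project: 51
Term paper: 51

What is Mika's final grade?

D

Weighted total:
  Oral exam 83 × 0.06 = 4.98
  Reading responses 56 × 0.18 = 10.08
  Written exam 92 × 0.17 = 15.64
  Term project 51 × 0.43 = 21.93
  Term paper 51 × 0.16 = 8.16
Sum = 60.79
60.79 is ≥ 60 and < 67 → D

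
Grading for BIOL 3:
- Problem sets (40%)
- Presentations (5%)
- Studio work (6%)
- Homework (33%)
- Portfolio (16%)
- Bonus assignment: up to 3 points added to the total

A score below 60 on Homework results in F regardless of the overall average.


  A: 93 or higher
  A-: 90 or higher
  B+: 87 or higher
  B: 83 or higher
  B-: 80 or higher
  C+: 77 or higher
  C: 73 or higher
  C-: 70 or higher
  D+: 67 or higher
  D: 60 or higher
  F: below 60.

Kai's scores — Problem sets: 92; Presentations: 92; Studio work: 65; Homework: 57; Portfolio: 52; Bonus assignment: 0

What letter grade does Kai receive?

F

Homework score 57 < 60: minimum not met.
Weighted total:
  Problem sets 92 × 0.4 = 36.8
  Presentations 92 × 0.05 = 4.6
  Studio work 65 × 0.06 = 3.9
  Homework 57 × 0.33 = 18.81
  Portfolio 52 × 0.16 = 8.32
Sum = 72.43
Bonus assignment: 72.43 + 0 = 72.43
Because the Homework minimum was not met, the result is F.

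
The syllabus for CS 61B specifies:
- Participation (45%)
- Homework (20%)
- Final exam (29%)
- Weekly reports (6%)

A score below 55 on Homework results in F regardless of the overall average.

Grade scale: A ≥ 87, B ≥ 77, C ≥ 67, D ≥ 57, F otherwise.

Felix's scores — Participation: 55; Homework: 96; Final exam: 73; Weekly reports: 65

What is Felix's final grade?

C

Homework score 96 ≥ 55: minimum met.
Weighted total:
  Participation 55 × 0.45 = 24.75
  Homework 96 × 0.2 = 19.2
  Final exam 73 × 0.29 = 21.17
  Weekly reports 65 × 0.06 = 3.9
Sum = 69.02
69.02 is ≥ 67 and < 77 → C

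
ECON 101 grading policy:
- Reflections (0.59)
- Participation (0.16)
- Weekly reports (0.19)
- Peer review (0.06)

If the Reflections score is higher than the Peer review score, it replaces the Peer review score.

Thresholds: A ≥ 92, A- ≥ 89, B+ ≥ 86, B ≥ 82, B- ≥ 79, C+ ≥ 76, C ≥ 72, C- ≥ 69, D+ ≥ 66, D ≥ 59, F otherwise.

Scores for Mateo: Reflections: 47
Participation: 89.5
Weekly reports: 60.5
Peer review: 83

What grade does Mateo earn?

Reflections (47) ≤ Peer review (83), so Peer review stays at 83.
Weighted total:
  Reflections 47 × 0.59 = 27.73
  Participation 89.5 × 0.16 = 14.32
  Weekly reports 60.5 × 0.19 = 11.495
  Peer review 83 × 0.06 = 4.98
Sum = 58.525
58.525 < 59 → F

F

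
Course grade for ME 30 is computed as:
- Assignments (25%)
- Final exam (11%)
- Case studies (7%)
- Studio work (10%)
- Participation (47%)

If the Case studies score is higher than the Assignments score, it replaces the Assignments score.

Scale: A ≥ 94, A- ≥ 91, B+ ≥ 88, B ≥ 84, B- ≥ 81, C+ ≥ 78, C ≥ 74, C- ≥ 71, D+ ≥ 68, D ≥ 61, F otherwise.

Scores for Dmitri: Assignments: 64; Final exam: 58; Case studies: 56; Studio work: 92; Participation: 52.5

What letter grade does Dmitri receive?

Case studies (56) ≤ Assignments (64), so Assignments stays at 64.
Weighted total:
  Assignments 64 × 0.25 = 16
  Final exam 58 × 0.11 = 6.38
  Case studies 56 × 0.07 = 3.92
  Studio work 92 × 0.1 = 9.2
  Participation 52.5 × 0.47 = 24.675
Sum = 60.175
60.175 < 61 → F

F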